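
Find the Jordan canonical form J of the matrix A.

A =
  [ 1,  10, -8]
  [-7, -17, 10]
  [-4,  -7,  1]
J_3(-5)

The characteristic polynomial is
  det(x·I − A) = x^3 + 15*x^2 + 75*x + 125 = (x + 5)^3

Eigenvalues and multiplicities (the geometric multiplicity of λ is n − rank(A − λI), which equals the number of Jordan blocks for λ):
  λ = -5: algebraic multiplicity = 3, geometric multiplicity = 1

Determining the block sizes for each eigenvalue:
  λ = -5: one block (gm = 1), so the single block has size am = 3 → block sizes [3]

Assembling the blocks gives a Jordan form
J =
  [-5,  1,  0]
  [ 0, -5,  1]
  [ 0,  0, -5]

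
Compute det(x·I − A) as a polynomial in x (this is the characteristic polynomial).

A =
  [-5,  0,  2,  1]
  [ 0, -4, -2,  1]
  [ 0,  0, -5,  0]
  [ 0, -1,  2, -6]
x^4 + 20*x^3 + 150*x^2 + 500*x + 625

Expanding det(x·I − A) (e.g. by cofactor expansion or by noting that A is similar to its Jordan form J, which has the same characteristic polynomial as A) gives
  χ_A(x) = x^4 + 20*x^3 + 150*x^2 + 500*x + 625
which factors as (x + 5)^4. The eigenvalues (with algebraic multiplicities) are λ = -5 with multiplicity 4.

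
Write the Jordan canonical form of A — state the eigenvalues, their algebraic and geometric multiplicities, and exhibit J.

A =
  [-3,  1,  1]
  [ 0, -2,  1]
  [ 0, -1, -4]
J_2(-3) ⊕ J_1(-3)

The characteristic polynomial is
  det(x·I − A) = x^3 + 9*x^2 + 27*x + 27 = (x + 3)^3

Eigenvalues and multiplicities (the geometric multiplicity of λ is n − rank(A − λI), which equals the number of Jordan blocks for λ):
  λ = -3: algebraic multiplicity = 3, geometric multiplicity = 2

Determining the block sizes for each eigenvalue:
  λ = -3: 2 blocks summing to 3 forces exactly one block of size 2 and the rest size 1 → block sizes [2, 1]

Assembling the blocks gives a Jordan form
J =
  [-3,  1,  0]
  [ 0, -3,  0]
  [ 0,  0, -3]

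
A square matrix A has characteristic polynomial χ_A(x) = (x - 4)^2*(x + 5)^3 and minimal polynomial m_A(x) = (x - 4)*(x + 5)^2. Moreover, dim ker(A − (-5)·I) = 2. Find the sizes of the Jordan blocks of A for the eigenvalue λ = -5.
Block sizes for λ = -5: [2, 1]

Step 1 — from the characteristic polynomial, algebraic multiplicity of λ = -5 is 3. From dim ker(A − (-5)·I) = 2, there are exactly 2 Jordan blocks for λ = -5.
Step 2 — from the minimal polynomial, the factor (x + 5)^2 tells us the largest block for λ = -5 has size 2.
Step 3 — with total size 3, 2 blocks, and largest block 2, the block sizes (in nonincreasing order) are [2, 1].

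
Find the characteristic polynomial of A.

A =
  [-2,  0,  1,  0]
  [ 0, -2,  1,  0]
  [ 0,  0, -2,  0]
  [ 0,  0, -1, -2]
x^4 + 8*x^3 + 24*x^2 + 32*x + 16

Expanding det(x·I − A) (e.g. by cofactor expansion or by noting that A is similar to its Jordan form J, which has the same characteristic polynomial as A) gives
  χ_A(x) = x^4 + 8*x^3 + 24*x^2 + 32*x + 16
which factors as (x + 2)^4. The eigenvalues (with algebraic multiplicities) are λ = -2 with multiplicity 4.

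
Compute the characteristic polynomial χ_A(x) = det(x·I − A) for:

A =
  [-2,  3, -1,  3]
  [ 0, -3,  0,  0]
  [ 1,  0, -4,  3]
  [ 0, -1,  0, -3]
x^4 + 12*x^3 + 54*x^2 + 108*x + 81

Expanding det(x·I − A) (e.g. by cofactor expansion or by noting that A is similar to its Jordan form J, which has the same characteristic polynomial as A) gives
  χ_A(x) = x^4 + 12*x^3 + 54*x^2 + 108*x + 81
which factors as (x + 3)^4. The eigenvalues (with algebraic multiplicities) are λ = -3 with multiplicity 4.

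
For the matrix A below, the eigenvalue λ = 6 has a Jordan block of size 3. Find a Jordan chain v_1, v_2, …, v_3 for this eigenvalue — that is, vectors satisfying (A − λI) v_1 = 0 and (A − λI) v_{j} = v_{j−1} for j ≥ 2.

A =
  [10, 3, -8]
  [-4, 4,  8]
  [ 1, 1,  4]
A Jordan chain for λ = 6 of length 3:
v_1 = (-4, 0, -2)ᵀ
v_2 = (4, -4, 1)ᵀ
v_3 = (1, 0, 0)ᵀ

Let N = A − (6)·I. We want v_3 with N^3 v_3 = 0 but N^2 v_3 ≠ 0; then v_{j-1} := N · v_j for j = 3, …, 2.

Pick v_3 = (1, 0, 0)ᵀ.
Then v_2 = N · v_3 = (4, -4, 1)ᵀ.
Then v_1 = N · v_2 = (-4, 0, -2)ᵀ.

Sanity check: (A − (6)·I) v_1 = (0, 0, 0)ᵀ = 0. ✓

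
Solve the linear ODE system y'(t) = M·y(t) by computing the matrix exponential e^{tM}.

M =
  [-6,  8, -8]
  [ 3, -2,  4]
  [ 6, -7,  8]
e^{tM} =
  [6*t^2 - 6*t + 1, -4*t^2 + 8*t, 8*t^2 - 8*t]
  [3*t, 1 - 2*t, 4*t]
  [-9*t^2/2 + 6*t, 3*t^2 - 7*t, -6*t^2 + 8*t + 1]

Strategy: write M = P · J · P⁻¹ where J is a Jordan canonical form, so e^{tM} = P · e^{tJ} · P⁻¹, and e^{tJ} can be computed block-by-block.

M has Jordan form
J =
  [0, 1, 0]
  [0, 0, 1]
  [0, 0, 0]
(up to reordering of blocks).

Per-block formulas:
  For a 3×3 Jordan block J_3(0): exp(t · J_3(0)) = e^(0t)·(I + t·N + (t^2/2)·N^2), where N is the 3×3 nilpotent shift.

After assembling e^{tJ} and conjugating by P, we get:

e^{tM} =
  [6*t^2 - 6*t + 1, -4*t^2 + 8*t, 8*t^2 - 8*t]
  [3*t, 1 - 2*t, 4*t]
  [-9*t^2/2 + 6*t, 3*t^2 - 7*t, -6*t^2 + 8*t + 1]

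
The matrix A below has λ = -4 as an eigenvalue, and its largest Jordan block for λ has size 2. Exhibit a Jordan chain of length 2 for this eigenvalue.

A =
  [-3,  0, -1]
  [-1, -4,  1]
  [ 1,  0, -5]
A Jordan chain for λ = -4 of length 2:
v_1 = (1, -1, 1)ᵀ
v_2 = (1, 0, 0)ᵀ

Let N = A − (-4)·I. We want v_2 with N^2 v_2 = 0 but N^1 v_2 ≠ 0; then v_{j-1} := N · v_j for j = 2, …, 2.

Pick v_2 = (1, 0, 0)ᵀ.
Then v_1 = N · v_2 = (1, -1, 1)ᵀ.

Sanity check: (A − (-4)·I) v_1 = (0, 0, 0)ᵀ = 0. ✓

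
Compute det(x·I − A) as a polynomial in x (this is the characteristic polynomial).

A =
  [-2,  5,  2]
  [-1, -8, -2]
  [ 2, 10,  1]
x^3 + 9*x^2 + 27*x + 27

Expanding det(x·I − A) (e.g. by cofactor expansion or by noting that A is similar to its Jordan form J, which has the same characteristic polynomial as A) gives
  χ_A(x) = x^3 + 9*x^2 + 27*x + 27
which factors as (x + 3)^3. The eigenvalues (with algebraic multiplicities) are λ = -3 with multiplicity 3.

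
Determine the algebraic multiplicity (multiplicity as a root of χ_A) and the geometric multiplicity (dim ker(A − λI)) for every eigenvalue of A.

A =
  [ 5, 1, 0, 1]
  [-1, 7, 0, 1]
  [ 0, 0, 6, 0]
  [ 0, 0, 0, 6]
λ = 6: alg = 4, geom = 3

Step 1 — factor the characteristic polynomial to read off the algebraic multiplicities:
  χ_A(x) = (x - 6)^4

Step 2 — compute geometric multiplicities via the rank-nullity identity g(λ) = n − rank(A − λI):
  rank(A − (6)·I) = 1, so dim ker(A − (6)·I) = n − 1 = 3

Summary:
  λ = 6: algebraic multiplicity = 4, geometric multiplicity = 3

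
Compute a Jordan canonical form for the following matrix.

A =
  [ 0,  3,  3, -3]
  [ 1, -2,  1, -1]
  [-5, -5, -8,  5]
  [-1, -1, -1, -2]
J_2(-3) ⊕ J_1(-3) ⊕ J_1(-3)

The characteristic polynomial is
  det(x·I − A) = x^4 + 12*x^3 + 54*x^2 + 108*x + 81 = (x + 3)^4

Eigenvalues and multiplicities (the geometric multiplicity of λ is n − rank(A − λI), which equals the number of Jordan blocks for λ):
  λ = -3: algebraic multiplicity = 4, geometric multiplicity = 3

Determining the block sizes for each eigenvalue:
  λ = -3: 3 blocks summing to 4 forces exactly one block of size 2 and the rest size 1 → block sizes [2, 1, 1]

Assembling the blocks gives a Jordan form
J =
  [-3,  1,  0,  0]
  [ 0, -3,  0,  0]
  [ 0,  0, -3,  0]
  [ 0,  0,  0, -3]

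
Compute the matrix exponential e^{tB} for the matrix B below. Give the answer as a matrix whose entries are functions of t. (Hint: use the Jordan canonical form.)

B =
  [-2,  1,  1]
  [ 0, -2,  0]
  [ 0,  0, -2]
e^{tB} =
  [exp(-2*t), t*exp(-2*t), t*exp(-2*t)]
  [0, exp(-2*t), 0]
  [0, 0, exp(-2*t)]

Strategy: write B = P · J · P⁻¹ where J is a Jordan canonical form, so e^{tB} = P · e^{tJ} · P⁻¹, and e^{tJ} can be computed block-by-block.

B has Jordan form
J =
  [-2,  1,  0]
  [ 0, -2,  0]
  [ 0,  0, -2]
(up to reordering of blocks).

Per-block formulas:
  For a 1×1 block at λ = -2: exp(t · [-2]) = [e^(-2t)].
  For a 2×2 Jordan block J_2(-2): exp(t · J_2(-2)) = e^(-2t)·(I + t·N), where N is the 2×2 nilpotent shift.

After assembling e^{tJ} and conjugating by P, we get:

e^{tB} =
  [exp(-2*t), t*exp(-2*t), t*exp(-2*t)]
  [0, exp(-2*t), 0]
  [0, 0, exp(-2*t)]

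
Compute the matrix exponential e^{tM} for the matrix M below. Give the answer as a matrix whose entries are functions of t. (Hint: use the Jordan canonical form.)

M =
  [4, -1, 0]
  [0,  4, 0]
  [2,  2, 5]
e^{tM} =
  [exp(4*t), -t*exp(4*t), 0]
  [0, exp(4*t), 0]
  [2*exp(5*t) - 2*exp(4*t), 2*t*exp(4*t), exp(5*t)]

Strategy: write M = P · J · P⁻¹ where J is a Jordan canonical form, so e^{tM} = P · e^{tJ} · P⁻¹, and e^{tJ} can be computed block-by-block.

M has Jordan form
J =
  [4, 1, 0]
  [0, 4, 0]
  [0, 0, 5]
(up to reordering of blocks).

Per-block formulas:
  For a 1×1 block at λ = 5: exp(t · [5]) = [e^(5t)].
  For a 2×2 Jordan block J_2(4): exp(t · J_2(4)) = e^(4t)·(I + t·N), where N is the 2×2 nilpotent shift.

After assembling e^{tJ} and conjugating by P, we get:

e^{tM} =
  [exp(4*t), -t*exp(4*t), 0]
  [0, exp(4*t), 0]
  [2*exp(5*t) - 2*exp(4*t), 2*t*exp(4*t), exp(5*t)]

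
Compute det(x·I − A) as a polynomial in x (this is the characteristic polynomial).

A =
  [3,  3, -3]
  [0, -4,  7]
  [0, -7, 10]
x^3 - 9*x^2 + 27*x - 27

Expanding det(x·I − A) (e.g. by cofactor expansion or by noting that A is similar to its Jordan form J, which has the same characteristic polynomial as A) gives
  χ_A(x) = x^3 - 9*x^2 + 27*x - 27
which factors as (x - 3)^3. The eigenvalues (with algebraic multiplicities) are λ = 3 with multiplicity 3.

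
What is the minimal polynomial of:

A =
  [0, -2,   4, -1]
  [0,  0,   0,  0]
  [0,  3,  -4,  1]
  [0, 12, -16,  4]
x^2

The characteristic polynomial is χ_A(x) = x^4, so the eigenvalues are known. The minimal polynomial is
  m_A(x) = Π_λ (x − λ)^{k_λ}
where k_λ is the size of the *largest* Jordan block for λ (equivalently, the smallest k with (A − λI)^k v = 0 for every generalised eigenvector v of λ).

  λ = 0: largest Jordan block has size 2, contributing (x − 0)^2

So m_A(x) = x^2 = x^2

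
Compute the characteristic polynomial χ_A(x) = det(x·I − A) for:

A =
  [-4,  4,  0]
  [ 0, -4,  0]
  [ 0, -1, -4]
x^3 + 12*x^2 + 48*x + 64

Expanding det(x·I − A) (e.g. by cofactor expansion or by noting that A is similar to its Jordan form J, which has the same characteristic polynomial as A) gives
  χ_A(x) = x^3 + 12*x^2 + 48*x + 64
which factors as (x + 4)^3. The eigenvalues (with algebraic multiplicities) are λ = -4 with multiplicity 3.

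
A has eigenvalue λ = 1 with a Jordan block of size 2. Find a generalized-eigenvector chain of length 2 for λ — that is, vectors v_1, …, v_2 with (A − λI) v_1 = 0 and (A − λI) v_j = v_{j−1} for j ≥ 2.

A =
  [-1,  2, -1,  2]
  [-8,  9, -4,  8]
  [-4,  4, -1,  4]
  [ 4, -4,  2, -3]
A Jordan chain for λ = 1 of length 2:
v_1 = (-2, -8, -4, 4)ᵀ
v_2 = (1, 0, 0, 0)ᵀ

Let N = A − (1)·I. We want v_2 with N^2 v_2 = 0 but N^1 v_2 ≠ 0; then v_{j-1} := N · v_j for j = 2, …, 2.

Pick v_2 = (1, 0, 0, 0)ᵀ.
Then v_1 = N · v_2 = (-2, -8, -4, 4)ᵀ.

Sanity check: (A − (1)·I) v_1 = (0, 0, 0, 0)ᵀ = 0. ✓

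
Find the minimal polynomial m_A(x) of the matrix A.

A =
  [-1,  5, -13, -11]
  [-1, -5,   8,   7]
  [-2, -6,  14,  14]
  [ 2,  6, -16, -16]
x^3 + 6*x^2 + 12*x + 8

The characteristic polynomial is χ_A(x) = (x + 2)^4, so the eigenvalues are known. The minimal polynomial is
  m_A(x) = Π_λ (x − λ)^{k_λ}
where k_λ is the size of the *largest* Jordan block for λ (equivalently, the smallest k with (A − λI)^k v = 0 for every generalised eigenvector v of λ).

  λ = -2: largest Jordan block has size 3, contributing (x + 2)^3

So m_A(x) = (x + 2)^3 = x^3 + 6*x^2 + 12*x + 8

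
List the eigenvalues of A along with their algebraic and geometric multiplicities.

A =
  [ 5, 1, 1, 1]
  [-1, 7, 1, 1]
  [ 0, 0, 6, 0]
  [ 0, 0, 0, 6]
λ = 6: alg = 4, geom = 3

Step 1 — factor the characteristic polynomial to read off the algebraic multiplicities:
  χ_A(x) = (x - 6)^4

Step 2 — compute geometric multiplicities via the rank-nullity identity g(λ) = n − rank(A − λI):
  rank(A − (6)·I) = 1, so dim ker(A − (6)·I) = n − 1 = 3

Summary:
  λ = 6: algebraic multiplicity = 4, geometric multiplicity = 3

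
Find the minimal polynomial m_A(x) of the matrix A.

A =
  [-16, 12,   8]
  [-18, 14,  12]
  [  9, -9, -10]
x^2 + 8*x + 16

The characteristic polynomial is χ_A(x) = (x + 4)^3, so the eigenvalues are known. The minimal polynomial is
  m_A(x) = Π_λ (x − λ)^{k_λ}
where k_λ is the size of the *largest* Jordan block for λ (equivalently, the smallest k with (A − λI)^k v = 0 for every generalised eigenvector v of λ).

  λ = -4: largest Jordan block has size 2, contributing (x + 4)^2

So m_A(x) = (x + 4)^2 = x^2 + 8*x + 16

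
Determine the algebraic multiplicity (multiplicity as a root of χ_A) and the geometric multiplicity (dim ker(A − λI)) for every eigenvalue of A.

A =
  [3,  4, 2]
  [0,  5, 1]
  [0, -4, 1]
λ = 3: alg = 3, geom = 2

Step 1 — factor the characteristic polynomial to read off the algebraic multiplicities:
  χ_A(x) = (x - 3)^3

Step 2 — compute geometric multiplicities via the rank-nullity identity g(λ) = n − rank(A − λI):
  rank(A − (3)·I) = 1, so dim ker(A − (3)·I) = n − 1 = 2

Summary:
  λ = 3: algebraic multiplicity = 3, geometric multiplicity = 2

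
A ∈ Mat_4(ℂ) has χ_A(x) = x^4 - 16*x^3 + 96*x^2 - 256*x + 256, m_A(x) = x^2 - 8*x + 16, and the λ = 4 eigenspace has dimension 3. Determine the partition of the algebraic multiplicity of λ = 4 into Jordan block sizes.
Block sizes for λ = 4: [2, 1, 1]

Step 1 — from the characteristic polynomial, algebraic multiplicity of λ = 4 is 4. From dim ker(A − (4)·I) = 3, there are exactly 3 Jordan blocks for λ = 4.
Step 2 — from the minimal polynomial, the factor (x − 4)^2 tells us the largest block for λ = 4 has size 2.
Step 3 — with total size 4, 3 blocks, and largest block 2, the block sizes (in nonincreasing order) are [2, 1, 1].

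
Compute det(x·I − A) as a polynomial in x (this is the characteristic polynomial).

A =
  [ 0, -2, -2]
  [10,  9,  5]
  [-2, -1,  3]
x^3 - 12*x^2 + 48*x - 64

Expanding det(x·I − A) (e.g. by cofactor expansion or by noting that A is similar to its Jordan form J, which has the same characteristic polynomial as A) gives
  χ_A(x) = x^3 - 12*x^2 + 48*x - 64
which factors as (x - 4)^3. The eigenvalues (with algebraic multiplicities) are λ = 4 with multiplicity 3.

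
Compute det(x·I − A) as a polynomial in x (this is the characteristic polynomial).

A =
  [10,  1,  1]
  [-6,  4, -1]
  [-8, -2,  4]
x^3 - 18*x^2 + 108*x - 216

Expanding det(x·I − A) (e.g. by cofactor expansion or by noting that A is similar to its Jordan form J, which has the same characteristic polynomial as A) gives
  χ_A(x) = x^3 - 18*x^2 + 108*x - 216
which factors as (x - 6)^3. The eigenvalues (with algebraic multiplicities) are λ = 6 with multiplicity 3.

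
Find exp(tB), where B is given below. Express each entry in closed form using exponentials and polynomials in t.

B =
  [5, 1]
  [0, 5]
e^{tB} =
  [exp(5*t), t*exp(5*t)]
  [0, exp(5*t)]

Strategy: write B = P · J · P⁻¹ where J is a Jordan canonical form, so e^{tB} = P · e^{tJ} · P⁻¹, and e^{tJ} can be computed block-by-block.

B has Jordan form
J =
  [5, 1]
  [0, 5]
(up to reordering of blocks).

Per-block formulas:
  For a 2×2 Jordan block J_2(5): exp(t · J_2(5)) = e^(5t)·(I + t·N), where N is the 2×2 nilpotent shift.

After assembling e^{tJ} and conjugating by P, we get:

e^{tB} =
  [exp(5*t), t*exp(5*t)]
  [0, exp(5*t)]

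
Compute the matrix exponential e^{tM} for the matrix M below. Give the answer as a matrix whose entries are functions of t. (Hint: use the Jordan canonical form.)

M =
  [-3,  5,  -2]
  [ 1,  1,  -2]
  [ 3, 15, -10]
e^{tM} =
  [t*exp(-4*t) + exp(-4*t), 5*t*exp(-4*t), -2*t*exp(-4*t)]
  [t*exp(-4*t), 5*t*exp(-4*t) + exp(-4*t), -2*t*exp(-4*t)]
  [3*t*exp(-4*t), 15*t*exp(-4*t), -6*t*exp(-4*t) + exp(-4*t)]

Strategy: write M = P · J · P⁻¹ where J is a Jordan canonical form, so e^{tM} = P · e^{tJ} · P⁻¹, and e^{tJ} can be computed block-by-block.

M has Jordan form
J =
  [-4,  1,  0]
  [ 0, -4,  0]
  [ 0,  0, -4]
(up to reordering of blocks).

Per-block formulas:
  For a 2×2 Jordan block J_2(-4): exp(t · J_2(-4)) = e^(-4t)·(I + t·N), where N is the 2×2 nilpotent shift.
  For a 1×1 block at λ = -4: exp(t · [-4]) = [e^(-4t)].

After assembling e^{tJ} and conjugating by P, we get:

e^{tM} =
  [t*exp(-4*t) + exp(-4*t), 5*t*exp(-4*t), -2*t*exp(-4*t)]
  [t*exp(-4*t), 5*t*exp(-4*t) + exp(-4*t), -2*t*exp(-4*t)]
  [3*t*exp(-4*t), 15*t*exp(-4*t), -6*t*exp(-4*t) + exp(-4*t)]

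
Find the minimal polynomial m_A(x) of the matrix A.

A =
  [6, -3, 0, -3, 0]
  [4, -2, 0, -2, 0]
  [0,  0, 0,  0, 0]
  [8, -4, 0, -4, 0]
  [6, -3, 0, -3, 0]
x^2

The characteristic polynomial is χ_A(x) = x^5, so the eigenvalues are known. The minimal polynomial is
  m_A(x) = Π_λ (x − λ)^{k_λ}
where k_λ is the size of the *largest* Jordan block for λ (equivalently, the smallest k with (A − λI)^k v = 0 for every generalised eigenvector v of λ).

  λ = 0: largest Jordan block has size 2, contributing (x − 0)^2

So m_A(x) = x^2 = x^2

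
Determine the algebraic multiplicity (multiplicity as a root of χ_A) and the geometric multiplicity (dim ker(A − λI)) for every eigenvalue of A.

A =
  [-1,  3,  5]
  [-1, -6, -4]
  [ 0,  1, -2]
λ = -3: alg = 3, geom = 1

Step 1 — factor the characteristic polynomial to read off the algebraic multiplicities:
  χ_A(x) = (x + 3)^3

Step 2 — compute geometric multiplicities via the rank-nullity identity g(λ) = n − rank(A − λI):
  rank(A − (-3)·I) = 2, so dim ker(A − (-3)·I) = n − 2 = 1

Summary:
  λ = -3: algebraic multiplicity = 3, geometric multiplicity = 1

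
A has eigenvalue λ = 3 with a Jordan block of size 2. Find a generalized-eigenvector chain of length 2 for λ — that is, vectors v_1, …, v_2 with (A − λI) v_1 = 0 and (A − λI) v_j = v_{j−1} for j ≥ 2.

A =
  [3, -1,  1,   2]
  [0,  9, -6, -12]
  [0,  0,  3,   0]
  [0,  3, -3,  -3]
A Jordan chain for λ = 3 of length 2:
v_1 = (-1, 6, 0, 3)ᵀ
v_2 = (0, 1, 0, 0)ᵀ

Let N = A − (3)·I. We want v_2 with N^2 v_2 = 0 but N^1 v_2 ≠ 0; then v_{j-1} := N · v_j for j = 2, …, 2.

Pick v_2 = (0, 1, 0, 0)ᵀ.
Then v_1 = N · v_2 = (-1, 6, 0, 3)ᵀ.

Sanity check: (A − (3)·I) v_1 = (0, 0, 0, 0)ᵀ = 0. ✓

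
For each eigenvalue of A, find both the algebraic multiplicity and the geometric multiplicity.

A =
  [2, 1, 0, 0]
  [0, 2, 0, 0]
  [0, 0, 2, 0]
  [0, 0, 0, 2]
λ = 2: alg = 4, geom = 3

Step 1 — factor the characteristic polynomial to read off the algebraic multiplicities:
  χ_A(x) = (x - 2)^4

Step 2 — compute geometric multiplicities via the rank-nullity identity g(λ) = n − rank(A − λI):
  rank(A − (2)·I) = 1, so dim ker(A − (2)·I) = n − 1 = 3

Summary:
  λ = 2: algebraic multiplicity = 4, geometric multiplicity = 3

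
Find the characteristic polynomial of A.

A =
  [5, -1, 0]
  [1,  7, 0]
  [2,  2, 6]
x^3 - 18*x^2 + 108*x - 216

Expanding det(x·I − A) (e.g. by cofactor expansion or by noting that A is similar to its Jordan form J, which has the same characteristic polynomial as A) gives
  χ_A(x) = x^3 - 18*x^2 + 108*x - 216
which factors as (x - 6)^3. The eigenvalues (with algebraic multiplicities) are λ = 6 with multiplicity 3.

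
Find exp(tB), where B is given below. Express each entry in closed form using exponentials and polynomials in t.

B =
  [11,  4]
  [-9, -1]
e^{tB} =
  [6*t*exp(5*t) + exp(5*t), 4*t*exp(5*t)]
  [-9*t*exp(5*t), -6*t*exp(5*t) + exp(5*t)]

Strategy: write B = P · J · P⁻¹ where J is a Jordan canonical form, so e^{tB} = P · e^{tJ} · P⁻¹, and e^{tJ} can be computed block-by-block.

B has Jordan form
J =
  [5, 1]
  [0, 5]
(up to reordering of blocks).

Per-block formulas:
  For a 2×2 Jordan block J_2(5): exp(t · J_2(5)) = e^(5t)·(I + t·N), where N is the 2×2 nilpotent shift.

After assembling e^{tJ} and conjugating by P, we get:

e^{tB} =
  [6*t*exp(5*t) + exp(5*t), 4*t*exp(5*t)]
  [-9*t*exp(5*t), -6*t*exp(5*t) + exp(5*t)]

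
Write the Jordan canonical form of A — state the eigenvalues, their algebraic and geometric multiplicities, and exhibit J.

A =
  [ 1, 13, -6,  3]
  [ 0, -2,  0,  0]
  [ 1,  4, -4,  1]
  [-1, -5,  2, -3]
J_2(-2) ⊕ J_2(-2)

The characteristic polynomial is
  det(x·I − A) = x^4 + 8*x^3 + 24*x^2 + 32*x + 16 = (x + 2)^4

Eigenvalues and multiplicities (the geometric multiplicity of λ is n − rank(A − λI), which equals the number of Jordan blocks for λ):
  λ = -2: algebraic multiplicity = 4, geometric multiplicity = 2

Determining the block sizes for each eigenvalue:
  λ = -2: with am = 4 and gm = 2, the partition is not yet determined (e.g. several partitions of 4 into 2 parts exist). Let N = A − (-2)·I. Computing rank(N^1) = 2, rank(N^2) = 0; the number of blocks of size ≥ j is rank(N^{j−1}) − rank(N^j), giving [2, 2]. So we have 2 block(s) of size 2 → block sizes [2, 2]

Assembling the blocks gives a Jordan form
J =
  [-2,  1,  0,  0]
  [ 0, -2,  0,  0]
  [ 0,  0, -2,  1]
  [ 0,  0,  0, -2]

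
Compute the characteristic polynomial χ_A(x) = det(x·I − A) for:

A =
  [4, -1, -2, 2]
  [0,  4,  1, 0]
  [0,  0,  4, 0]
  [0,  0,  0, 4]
x^4 - 16*x^3 + 96*x^2 - 256*x + 256

Expanding det(x·I − A) (e.g. by cofactor expansion or by noting that A is similar to its Jordan form J, which has the same characteristic polynomial as A) gives
  χ_A(x) = x^4 - 16*x^3 + 96*x^2 - 256*x + 256
which factors as (x - 4)^4. The eigenvalues (with algebraic multiplicities) are λ = 4 with multiplicity 4.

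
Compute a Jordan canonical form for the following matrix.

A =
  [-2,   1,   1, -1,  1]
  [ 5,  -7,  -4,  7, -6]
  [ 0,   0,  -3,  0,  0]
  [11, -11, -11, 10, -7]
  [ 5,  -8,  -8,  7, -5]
J_2(-3) ⊕ J_1(-3) ⊕ J_2(1)

The characteristic polynomial is
  det(x·I − A) = x^5 + 7*x^4 + 10*x^3 - 18*x^2 - 27*x + 27 = (x - 1)^2*(x + 3)^3

Eigenvalues and multiplicities (the geometric multiplicity of λ is n − rank(A − λI), which equals the number of Jordan blocks for λ):
  λ = -3: algebraic multiplicity = 3, geometric multiplicity = 2
  λ = 1: algebraic multiplicity = 2, geometric multiplicity = 1

Determining the block sizes for each eigenvalue:
  λ = -3: 2 blocks summing to 3 forces exactly one block of size 2 and the rest size 1 → block sizes [2, 1]
  λ = 1: one block (gm = 1), so the single block has size am = 2 → block sizes [2]

Assembling the blocks gives a Jordan form
J =
  [-3,  1,  0, 0, 0]
  [ 0, -3,  0, 0, 0]
  [ 0,  0, -3, 0, 0]
  [ 0,  0,  0, 1, 1]
  [ 0,  0,  0, 0, 1]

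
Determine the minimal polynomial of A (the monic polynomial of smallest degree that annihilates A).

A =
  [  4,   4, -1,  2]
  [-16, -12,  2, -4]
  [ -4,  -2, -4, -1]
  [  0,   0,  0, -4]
x^3 + 12*x^2 + 48*x + 64

The characteristic polynomial is χ_A(x) = (x + 4)^4, so the eigenvalues are known. The minimal polynomial is
  m_A(x) = Π_λ (x − λ)^{k_λ}
where k_λ is the size of the *largest* Jordan block for λ (equivalently, the smallest k with (A − λI)^k v = 0 for every generalised eigenvector v of λ).

  λ = -4: largest Jordan block has size 3, contributing (x + 4)^3

So m_A(x) = (x + 4)^3 = x^3 + 12*x^2 + 48*x + 64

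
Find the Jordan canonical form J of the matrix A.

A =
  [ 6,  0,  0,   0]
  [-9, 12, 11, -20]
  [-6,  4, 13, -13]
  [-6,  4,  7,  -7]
J_3(6) ⊕ J_1(6)

The characteristic polynomial is
  det(x·I − A) = x^4 - 24*x^3 + 216*x^2 - 864*x + 1296 = (x - 6)^4

Eigenvalues and multiplicities (the geometric multiplicity of λ is n − rank(A − λI), which equals the number of Jordan blocks for λ):
  λ = 6: algebraic multiplicity = 4, geometric multiplicity = 2

Determining the block sizes for each eigenvalue:
  λ = 6: with am = 4 and gm = 2, the partition is not yet determined (e.g. several partitions of 4 into 2 parts exist). Let N = A − (6)·I. Computing rank(N^1) = 2, rank(N^2) = 1, rank(N^3) = 0; the number of blocks of size ≥ j is rank(N^{j−1}) − rank(N^j), giving [2, 1, 1]. So we have 1 block(s) of size 3, 1 block(s) of size 1 → block sizes [3, 1]

Assembling the blocks gives a Jordan form
J =
  [6, 1, 0, 0]
  [0, 6, 1, 0]
  [0, 0, 6, 0]
  [0, 0, 0, 6]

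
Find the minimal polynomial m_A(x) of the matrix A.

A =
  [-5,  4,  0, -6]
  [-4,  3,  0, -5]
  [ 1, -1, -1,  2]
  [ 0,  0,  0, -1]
x^3 + 3*x^2 + 3*x + 1

The characteristic polynomial is χ_A(x) = (x + 1)^4, so the eigenvalues are known. The minimal polynomial is
  m_A(x) = Π_λ (x − λ)^{k_λ}
where k_λ is the size of the *largest* Jordan block for λ (equivalently, the smallest k with (A − λI)^k v = 0 for every generalised eigenvector v of λ).

  λ = -1: largest Jordan block has size 3, contributing (x + 1)^3

So m_A(x) = (x + 1)^3 = x^3 + 3*x^2 + 3*x + 1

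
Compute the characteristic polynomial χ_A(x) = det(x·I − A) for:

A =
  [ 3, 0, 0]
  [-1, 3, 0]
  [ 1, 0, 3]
x^3 - 9*x^2 + 27*x - 27

Expanding det(x·I − A) (e.g. by cofactor expansion or by noting that A is similar to its Jordan form J, which has the same characteristic polynomial as A) gives
  χ_A(x) = x^3 - 9*x^2 + 27*x - 27
which factors as (x - 3)^3. The eigenvalues (with algebraic multiplicities) are λ = 3 with multiplicity 3.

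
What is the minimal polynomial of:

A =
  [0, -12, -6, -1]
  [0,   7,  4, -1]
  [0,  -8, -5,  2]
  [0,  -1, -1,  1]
x^4 - 3*x^3

The characteristic polynomial is χ_A(x) = x^3*(x - 3), so the eigenvalues are known. The minimal polynomial is
  m_A(x) = Π_λ (x − λ)^{k_λ}
where k_λ is the size of the *largest* Jordan block for λ (equivalently, the smallest k with (A − λI)^k v = 0 for every generalised eigenvector v of λ).

  λ = 0: largest Jordan block has size 3, contributing (x − 0)^3
  λ = 3: largest Jordan block has size 1, contributing (x − 3)

So m_A(x) = x^3*(x - 3) = x^4 - 3*x^3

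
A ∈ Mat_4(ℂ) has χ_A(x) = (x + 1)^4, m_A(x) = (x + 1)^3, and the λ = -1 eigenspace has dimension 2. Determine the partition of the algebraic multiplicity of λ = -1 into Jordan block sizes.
Block sizes for λ = -1: [3, 1]

Step 1 — from the characteristic polynomial, algebraic multiplicity of λ = -1 is 4. From dim ker(A − (-1)·I) = 2, there are exactly 2 Jordan blocks for λ = -1.
Step 2 — from the minimal polynomial, the factor (x + 1)^3 tells us the largest block for λ = -1 has size 3.
Step 3 — with total size 4, 2 blocks, and largest block 3, the block sizes (in nonincreasing order) are [3, 1].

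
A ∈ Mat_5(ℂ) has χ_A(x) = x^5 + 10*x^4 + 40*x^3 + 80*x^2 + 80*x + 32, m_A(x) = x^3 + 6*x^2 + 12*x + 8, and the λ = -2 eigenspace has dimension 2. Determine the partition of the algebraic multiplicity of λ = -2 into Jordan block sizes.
Block sizes for λ = -2: [3, 2]

Step 1 — from the characteristic polynomial, algebraic multiplicity of λ = -2 is 5. From dim ker(A − (-2)·I) = 2, there are exactly 2 Jordan blocks for λ = -2.
Step 2 — from the minimal polynomial, the factor (x + 2)^3 tells us the largest block for λ = -2 has size 3.
Step 3 — with total size 5, 2 blocks, and largest block 3, the block sizes (in nonincreasing order) are [3, 2].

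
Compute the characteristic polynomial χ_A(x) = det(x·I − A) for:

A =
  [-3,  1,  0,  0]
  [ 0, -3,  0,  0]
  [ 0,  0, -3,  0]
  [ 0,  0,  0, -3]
x^4 + 12*x^3 + 54*x^2 + 108*x + 81

Expanding det(x·I − A) (e.g. by cofactor expansion or by noting that A is similar to its Jordan form J, which has the same characteristic polynomial as A) gives
  χ_A(x) = x^4 + 12*x^3 + 54*x^2 + 108*x + 81
which factors as (x + 3)^4. The eigenvalues (with algebraic multiplicities) are λ = -3 with multiplicity 4.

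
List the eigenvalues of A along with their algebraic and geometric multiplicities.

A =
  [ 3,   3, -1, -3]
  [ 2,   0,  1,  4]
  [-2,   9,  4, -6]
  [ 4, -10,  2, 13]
λ = 5: alg = 4, geom = 2

Step 1 — factor the characteristic polynomial to read off the algebraic multiplicities:
  χ_A(x) = (x - 5)^4

Step 2 — compute geometric multiplicities via the rank-nullity identity g(λ) = n − rank(A − λI):
  rank(A − (5)·I) = 2, so dim ker(A − (5)·I) = n − 2 = 2

Summary:
  λ = 5: algebraic multiplicity = 4, geometric multiplicity = 2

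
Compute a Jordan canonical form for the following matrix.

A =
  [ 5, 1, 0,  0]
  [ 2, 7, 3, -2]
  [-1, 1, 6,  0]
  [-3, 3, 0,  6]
J_3(6) ⊕ J_1(6)

The characteristic polynomial is
  det(x·I − A) = x^4 - 24*x^3 + 216*x^2 - 864*x + 1296 = (x - 6)^4

Eigenvalues and multiplicities (the geometric multiplicity of λ is n − rank(A − λI), which equals the number of Jordan blocks for λ):
  λ = 6: algebraic multiplicity = 4, geometric multiplicity = 2

Determining the block sizes for each eigenvalue:
  λ = 6: with am = 4 and gm = 2, the partition is not yet determined (e.g. several partitions of 4 into 2 parts exist). Let N = A − (6)·I. Computing rank(N^1) = 2, rank(N^2) = 1, rank(N^3) = 0; the number of blocks of size ≥ j is rank(N^{j−1}) − rank(N^j), giving [2, 1, 1]. So we have 1 block(s) of size 3, 1 block(s) of size 1 → block sizes [3, 1]

Assembling the blocks gives a Jordan form
J =
  [6, 1, 0, 0]
  [0, 6, 1, 0]
  [0, 0, 6, 0]
  [0, 0, 0, 6]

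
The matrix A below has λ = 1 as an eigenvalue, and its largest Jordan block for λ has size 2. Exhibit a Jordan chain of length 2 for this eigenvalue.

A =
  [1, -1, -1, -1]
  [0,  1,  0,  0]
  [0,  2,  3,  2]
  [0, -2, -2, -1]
A Jordan chain for λ = 1 of length 2:
v_1 = (-1, 0, 2, -2)ᵀ
v_2 = (0, 1, 0, 0)ᵀ

Let N = A − (1)·I. We want v_2 with N^2 v_2 = 0 but N^1 v_2 ≠ 0; then v_{j-1} := N · v_j for j = 2, …, 2.

Pick v_2 = (0, 1, 0, 0)ᵀ.
Then v_1 = N · v_2 = (-1, 0, 2, -2)ᵀ.

Sanity check: (A − (1)·I) v_1 = (0, 0, 0, 0)ᵀ = 0. ✓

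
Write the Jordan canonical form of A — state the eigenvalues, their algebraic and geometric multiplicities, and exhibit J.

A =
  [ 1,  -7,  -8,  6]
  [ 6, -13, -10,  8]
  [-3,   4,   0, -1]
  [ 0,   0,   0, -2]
J_2(-5) ⊕ J_2(-2)

The characteristic polynomial is
  det(x·I − A) = x^4 + 14*x^3 + 69*x^2 + 140*x + 100 = (x + 2)^2*(x + 5)^2

Eigenvalues and multiplicities (the geometric multiplicity of λ is n − rank(A − λI), which equals the number of Jordan blocks for λ):
  λ = -5: algebraic multiplicity = 2, geometric multiplicity = 1
  λ = -2: algebraic multiplicity = 2, geometric multiplicity = 1

Determining the block sizes for each eigenvalue:
  λ = -5: one block (gm = 1), so the single block has size am = 2 → block sizes [2]
  λ = -2: one block (gm = 1), so the single block has size am = 2 → block sizes [2]

Assembling the blocks gives a Jordan form
J =
  [-5,  1,  0,  0]
  [ 0, -5,  0,  0]
  [ 0,  0, -2,  1]
  [ 0,  0,  0, -2]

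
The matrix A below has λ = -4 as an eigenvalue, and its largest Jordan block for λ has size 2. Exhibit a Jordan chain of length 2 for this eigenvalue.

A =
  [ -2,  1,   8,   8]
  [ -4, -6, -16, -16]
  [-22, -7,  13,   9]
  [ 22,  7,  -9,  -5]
A Jordan chain for λ = -4 of length 2:
v_1 = (-1, 2, -1, 1)ᵀ
v_2 = (1, -3, 0, 0)ᵀ

Let N = A − (-4)·I. We want v_2 with N^2 v_2 = 0 but N^1 v_2 ≠ 0; then v_{j-1} := N · v_j for j = 2, …, 2.

Pick v_2 = (1, -3, 0, 0)ᵀ.
Then v_1 = N · v_2 = (-1, 2, -1, 1)ᵀ.

Sanity check: (A − (-4)·I) v_1 = (0, 0, 0, 0)ᵀ = 0. ✓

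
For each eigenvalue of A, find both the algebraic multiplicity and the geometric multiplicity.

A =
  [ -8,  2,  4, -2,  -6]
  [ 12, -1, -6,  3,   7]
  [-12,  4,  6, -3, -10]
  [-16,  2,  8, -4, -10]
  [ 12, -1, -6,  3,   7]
λ = 0: alg = 5, geom = 3

Step 1 — factor the characteristic polynomial to read off the algebraic multiplicities:
  χ_A(x) = x^5

Step 2 — compute geometric multiplicities via the rank-nullity identity g(λ) = n − rank(A − λI):
  rank(A − (0)·I) = 2, so dim ker(A − (0)·I) = n − 2 = 3

Summary:
  λ = 0: algebraic multiplicity = 5, geometric multiplicity = 3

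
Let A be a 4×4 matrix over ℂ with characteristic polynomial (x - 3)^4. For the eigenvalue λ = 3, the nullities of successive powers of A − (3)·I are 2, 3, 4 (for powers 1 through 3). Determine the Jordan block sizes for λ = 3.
Block sizes for λ = 3: [3, 1]

From the dimensions of kernels of powers, the number of Jordan blocks of size at least j is d_j − d_{j−1} where d_j = dim ker(N^j) (with d_0 = 0). Computing the differences gives [2, 1, 1].
The number of blocks of size exactly k is (#blocks of size ≥ k) − (#blocks of size ≥ k + 1), so the partition is: 1 block(s) of size 1, 1 block(s) of size 3.
In nonincreasing order the block sizes are [3, 1].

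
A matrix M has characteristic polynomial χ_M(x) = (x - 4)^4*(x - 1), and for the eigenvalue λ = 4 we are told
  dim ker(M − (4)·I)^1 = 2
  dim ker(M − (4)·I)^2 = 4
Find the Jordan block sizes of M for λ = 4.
Block sizes for λ = 4: [2, 2]

From the dimensions of kernels of powers, the number of Jordan blocks of size at least j is d_j − d_{j−1} where d_j = dim ker(N^j) (with d_0 = 0). Computing the differences gives [2, 2].
The number of blocks of size exactly k is (#blocks of size ≥ k) − (#blocks of size ≥ k + 1), so the partition is: 2 block(s) of size 2.
In nonincreasing order the block sizes are [2, 2].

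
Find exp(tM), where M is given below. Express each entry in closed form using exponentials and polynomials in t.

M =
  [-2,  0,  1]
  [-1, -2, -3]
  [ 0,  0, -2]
e^{tM} =
  [exp(-2*t), 0, t*exp(-2*t)]
  [-t*exp(-2*t), exp(-2*t), -t^2*exp(-2*t)/2 - 3*t*exp(-2*t)]
  [0, 0, exp(-2*t)]

Strategy: write M = P · J · P⁻¹ where J is a Jordan canonical form, so e^{tM} = P · e^{tJ} · P⁻¹, and e^{tJ} can be computed block-by-block.

M has Jordan form
J =
  [-2,  1,  0]
  [ 0, -2,  1]
  [ 0,  0, -2]
(up to reordering of blocks).

Per-block formulas:
  For a 3×3 Jordan block J_3(-2): exp(t · J_3(-2)) = e^(-2t)·(I + t·N + (t^2/2)·N^2), where N is the 3×3 nilpotent shift.

After assembling e^{tJ} and conjugating by P, we get:

e^{tM} =
  [exp(-2*t), 0, t*exp(-2*t)]
  [-t*exp(-2*t), exp(-2*t), -t^2*exp(-2*t)/2 - 3*t*exp(-2*t)]
  [0, 0, exp(-2*t)]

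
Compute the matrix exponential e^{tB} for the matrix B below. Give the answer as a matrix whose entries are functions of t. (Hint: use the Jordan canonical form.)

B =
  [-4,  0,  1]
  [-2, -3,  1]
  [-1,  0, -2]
e^{tB} =
  [-t*exp(-3*t) + exp(-3*t), 0, t*exp(-3*t)]
  [t^2*exp(-3*t)/2 - 2*t*exp(-3*t), exp(-3*t), -t^2*exp(-3*t)/2 + t*exp(-3*t)]
  [-t*exp(-3*t), 0, t*exp(-3*t) + exp(-3*t)]

Strategy: write B = P · J · P⁻¹ where J is a Jordan canonical form, so e^{tB} = P · e^{tJ} · P⁻¹, and e^{tJ} can be computed block-by-block.

B has Jordan form
J =
  [-3,  1,  0]
  [ 0, -3,  1]
  [ 0,  0, -3]
(up to reordering of blocks).

Per-block formulas:
  For a 3×3 Jordan block J_3(-3): exp(t · J_3(-3)) = e^(-3t)·(I + t·N + (t^2/2)·N^2), where N is the 3×3 nilpotent shift.

After assembling e^{tJ} and conjugating by P, we get:

e^{tB} =
  [-t*exp(-3*t) + exp(-3*t), 0, t*exp(-3*t)]
  [t^2*exp(-3*t)/2 - 2*t*exp(-3*t), exp(-3*t), -t^2*exp(-3*t)/2 + t*exp(-3*t)]
  [-t*exp(-3*t), 0, t*exp(-3*t) + exp(-3*t)]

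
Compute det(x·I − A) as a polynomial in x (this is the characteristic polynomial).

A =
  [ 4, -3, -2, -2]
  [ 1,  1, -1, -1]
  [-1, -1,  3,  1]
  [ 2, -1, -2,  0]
x^4 - 8*x^3 + 24*x^2 - 32*x + 16

Expanding det(x·I − A) (e.g. by cofactor expansion or by noting that A is similar to its Jordan form J, which has the same characteristic polynomial as A) gives
  χ_A(x) = x^4 - 8*x^3 + 24*x^2 - 32*x + 16
which factors as (x - 2)^4. The eigenvalues (with algebraic multiplicities) are λ = 2 with multiplicity 4.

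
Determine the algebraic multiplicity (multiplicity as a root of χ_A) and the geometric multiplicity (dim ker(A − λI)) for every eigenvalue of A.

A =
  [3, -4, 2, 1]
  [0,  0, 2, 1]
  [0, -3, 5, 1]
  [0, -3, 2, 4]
λ = 3: alg = 4, geom = 2

Step 1 — factor the characteristic polynomial to read off the algebraic multiplicities:
  χ_A(x) = (x - 3)^4

Step 2 — compute geometric multiplicities via the rank-nullity identity g(λ) = n − rank(A − λI):
  rank(A − (3)·I) = 2, so dim ker(A − (3)·I) = n − 2 = 2

Summary:
  λ = 3: algebraic multiplicity = 4, geometric multiplicity = 2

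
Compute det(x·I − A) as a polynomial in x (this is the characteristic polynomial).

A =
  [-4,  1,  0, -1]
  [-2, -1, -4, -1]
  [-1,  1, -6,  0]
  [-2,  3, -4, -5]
x^4 + 16*x^3 + 96*x^2 + 256*x + 256

Expanding det(x·I − A) (e.g. by cofactor expansion or by noting that A is similar to its Jordan form J, which has the same characteristic polynomial as A) gives
  χ_A(x) = x^4 + 16*x^3 + 96*x^2 + 256*x + 256
which factors as (x + 4)^4. The eigenvalues (with algebraic multiplicities) are λ = -4 with multiplicity 4.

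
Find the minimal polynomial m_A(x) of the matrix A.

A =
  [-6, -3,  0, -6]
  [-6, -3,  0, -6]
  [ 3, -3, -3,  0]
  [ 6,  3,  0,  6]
x^2 + 3*x

The characteristic polynomial is χ_A(x) = x^2*(x + 3)^2, so the eigenvalues are known. The minimal polynomial is
  m_A(x) = Π_λ (x − λ)^{k_λ}
where k_λ is the size of the *largest* Jordan block for λ (equivalently, the smallest k with (A − λI)^k v = 0 for every generalised eigenvector v of λ).

  λ = -3: largest Jordan block has size 1, contributing (x + 3)
  λ = 0: largest Jordan block has size 1, contributing (x − 0)

So m_A(x) = x*(x + 3) = x^2 + 3*x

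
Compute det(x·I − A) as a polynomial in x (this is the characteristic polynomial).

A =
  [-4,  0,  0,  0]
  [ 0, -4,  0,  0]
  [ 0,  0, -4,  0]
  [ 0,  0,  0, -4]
x^4 + 16*x^3 + 96*x^2 + 256*x + 256

Expanding det(x·I − A) (e.g. by cofactor expansion or by noting that A is similar to its Jordan form J, which has the same characteristic polynomial as A) gives
  χ_A(x) = x^4 + 16*x^3 + 96*x^2 + 256*x + 256
which factors as (x + 4)^4. The eigenvalues (with algebraic multiplicities) are λ = -4 with multiplicity 4.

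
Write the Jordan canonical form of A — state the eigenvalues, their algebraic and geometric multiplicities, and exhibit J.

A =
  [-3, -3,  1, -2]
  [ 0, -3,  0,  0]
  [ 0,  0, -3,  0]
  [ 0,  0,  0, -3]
J_2(-3) ⊕ J_1(-3) ⊕ J_1(-3)

The characteristic polynomial is
  det(x·I − A) = x^4 + 12*x^3 + 54*x^2 + 108*x + 81 = (x + 3)^4

Eigenvalues and multiplicities (the geometric multiplicity of λ is n − rank(A − λI), which equals the number of Jordan blocks for λ):
  λ = -3: algebraic multiplicity = 4, geometric multiplicity = 3

Determining the block sizes for each eigenvalue:
  λ = -3: 3 blocks summing to 4 forces exactly one block of size 2 and the rest size 1 → block sizes [2, 1, 1]

Assembling the blocks gives a Jordan form
J =
  [-3,  1,  0,  0]
  [ 0, -3,  0,  0]
  [ 0,  0, -3,  0]
  [ 0,  0,  0, -3]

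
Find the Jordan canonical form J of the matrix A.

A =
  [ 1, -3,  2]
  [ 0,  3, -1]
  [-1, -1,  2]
J_3(2)

The characteristic polynomial is
  det(x·I − A) = x^3 - 6*x^2 + 12*x - 8 = (x - 2)^3

Eigenvalues and multiplicities (the geometric multiplicity of λ is n − rank(A − λI), which equals the number of Jordan blocks for λ):
  λ = 2: algebraic multiplicity = 3, geometric multiplicity = 1

Determining the block sizes for each eigenvalue:
  λ = 2: one block (gm = 1), so the single block has size am = 3 → block sizes [3]

Assembling the blocks gives a Jordan form
J =
  [2, 1, 0]
  [0, 2, 1]
  [0, 0, 2]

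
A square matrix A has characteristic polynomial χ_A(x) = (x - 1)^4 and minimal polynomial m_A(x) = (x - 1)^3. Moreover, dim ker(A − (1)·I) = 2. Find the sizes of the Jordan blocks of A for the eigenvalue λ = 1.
Block sizes for λ = 1: [3, 1]

Step 1 — from the characteristic polynomial, algebraic multiplicity of λ = 1 is 4. From dim ker(A − (1)·I) = 2, there are exactly 2 Jordan blocks for λ = 1.
Step 2 — from the minimal polynomial, the factor (x − 1)^3 tells us the largest block for λ = 1 has size 3.
Step 3 — with total size 4, 2 blocks, and largest block 3, the block sizes (in nonincreasing order) are [3, 1].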